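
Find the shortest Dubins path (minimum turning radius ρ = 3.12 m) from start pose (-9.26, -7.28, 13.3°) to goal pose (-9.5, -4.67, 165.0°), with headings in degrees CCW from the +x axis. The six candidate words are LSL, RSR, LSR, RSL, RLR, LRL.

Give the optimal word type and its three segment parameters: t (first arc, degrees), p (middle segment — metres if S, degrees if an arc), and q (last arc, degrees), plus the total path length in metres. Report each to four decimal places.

RLR: t = 58.3573°, p = 272.1024°, q = 62.0451°, L = 21.3736 m

Let ψ = atan2(Δy, Δx) = atan2(2.61, -0.24) = 95.2538° be the start→goal bearing.
Normalize: d = |goal − start| / ρ = 2.621011/3.12 = 0.840068, α = (θ_start − ψ) mod 360° = 278.0462° = 4.852822 rad, β = (θ_goal − ψ) mod 360° = 69.7462° = 1.217301 rad.
Common terms: sin α = -0.990156, cos α = 0.139972, sin β = 0.938168, cos β = 0.346179, cos(α−β) = -0.880477, d² = 0.705714. Work in radians in the unit-radius frame; every candidate has L = ρ·(t + p + q).
LSL: p² = 2 + d² − 2cos(α−β) + 2d(sin α − sin β) = 1.226823; p = √p² = 1.107621; φ = atan2(cos β − cos α, d + sin α − sin β) = 2.954328 rad; t = (φ − α) mod 2π = 4.384692 rad, q = (β − φ) mod 2π = 4.546158 rad → L = 3.12·(4.384692 + 1.107621 + 4.546158) = 3.12·10.038470 = 31.320027 m
RSR: p² = 2 + d² − 2cos(α−β) + 2d(sin β − sin α) = 7.706514; p = √p² = 2.776061; φ = atan2(cos α − cos β, d − sin α + sin β) = -0.074349 rad; t = (α − φ) mod 2π = 4.927171 rad, q = (φ − β) mod 2π = 4.991535 rad → L = 3.12·(4.927171 + 2.776061 + 4.991535) = 3.12·12.694767 = 39.607673 m
LSR: p² = d² − 2 + 2cos(α−β) + 2d(sin α + sin β) = -3.142586 < 0 → infeasible
RSL: p² = d² − 2 + 2cos(α−β) − 2d(sin α + sin β) = -2.967895 < 0 → infeasible
RLR: c = (6 − d² + 2cos(α−β) + 2d(sin α − sin β))/8 = 0.036686; p = 2π − arccos c = 4.749083 rad; φ = atan2(cos α − cos β, d − sin α + sin β) = -0.074349 rad; t = (α − φ + p/2) mod 2π = 1.018527 rad, q = (α − β − t + p) mod 2π = 1.082892 rad → L = 3.12·(1.018527 + 4.749083 + 1.082892) = 3.12·6.850502 = 21.373565 m
LRL: c = (6 − d² + 2cos(α−β) − 2d(sin α − sin β))/8 = 0.846647; p = 2π − arccos c = 5.722042 rad; φ = atan2(cos β − cos α, d + sin α − sin β) = 2.954328 rad; t = (φ − α + p/2) mod 2π = 0.962527 rad, q = (β − α − t + p) mod 2π = 1.123993 rad → L = 3.12·(0.962527 + 5.722042 + 1.123993) = 3.12·7.808563 = 24.362715 m
Shortest: RLR with L = 21.373565 m ≈ 21.3736 m
Convert RLR to answer units (arcs ×180/π): t = 1.018527·180/π = 58.3573°, p = 4.749083·180/π = 272.1024°, q = 1.082892·180/π = 62.0451°, L = 21.3736 m.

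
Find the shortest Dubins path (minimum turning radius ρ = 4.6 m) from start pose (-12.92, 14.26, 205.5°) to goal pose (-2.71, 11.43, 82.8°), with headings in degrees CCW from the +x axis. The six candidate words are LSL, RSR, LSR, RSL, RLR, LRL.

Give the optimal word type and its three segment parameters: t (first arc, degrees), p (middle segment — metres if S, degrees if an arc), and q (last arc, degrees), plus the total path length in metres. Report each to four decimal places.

LSL: t = 181.8777°, p = 4.1283 m, q = 55.4223°, L = 23.1800 m

Let ψ = atan2(Δy, Δx) = atan2(-2.83, 10.21) = -15.4923° be the start→goal bearing.
Normalize: d = |goal − start| / ρ = 10.594952/4.6 = 2.303250, α = (θ_start − ψ) mod 360° = 220.9923° = 3.857043 rad, β = (θ_goal − ψ) mod 360° = 98.2923° = 1.715524 rad.
Common terms: sin α = -0.655957, cos α = -0.754798, sin β = 0.989545, cos β = -0.144223, cos(α−β) = -0.540240, d² = 5.304962. Work in radians in the unit-radius frame; every candidate has L = ρ·(t + p + q).
LSL: p² = 2 + d² − 2cos(α−β) + 2d(sin α − sin β) = 0.805435; p = √p² = 0.897460; φ = atan2(cos β − cos α, d + sin α − sin β) = 0.748223 rad; t = (φ − α) mod 2π = 3.174365 rad, q = (β − φ) mod 2π = 0.967301 rad → L = 4.6·(3.174365 + 0.897460 + 0.967301) = 4.6·5.039126 = 23.179982 m
RSR: p² = 2 + d² − 2cos(α−β) + 2d(sin β − sin α) = 15.965451; p = √p² = 3.995679; φ = atan2(cos α − cos β, d − sin α + sin β) = -0.153410 rad; t = (α − φ) mod 2π = 4.010453 rad, q = (φ − β) mod 2π = 4.414252 rad → L = 4.6·(4.010453 + 3.995679 + 4.414252) = 4.6·12.420383 = 57.133763 m
LSR: p² = d² − 2 + 2cos(α−β) + 2d(sin α + sin β) = 3.761155; p = √p² = 1.939370; φ = atan2(−cos α − cos β, d + sin α + sin β) − atan2(−2, p) = 1.129374 rad; t = (φ − α) mod 2π = 3.555517 rad, q = (φ − β) mod 2π = 5.697036 rad → L = 4.6·(3.555517 + 1.939370 + 5.697036) = 4.6·11.191923 = 51.482845 m
RSL: p² = d² − 2 + 2cos(α−β) − 2d(sin α + sin β) = 0.687808; p = √p² = 0.829342; φ = atan2(cos α + cos β, d − sin α − sin β) − atan2(2, p) = -1.605898 rad; t = (α − φ) mod 2π = 5.462941 rad, q = (β − φ) mod 2π = 3.321422 rad → L = 4.6·(5.462941 + 0.829342 + 3.321422) = 4.6·9.613705 = 44.223044 m
RLR: c = (6 − d² + 2cos(α−β) + 2d(sin α − sin β))/8 = -0.995681; p = 2π − arccos c = 3.234563 rad; φ = atan2(cos α − cos β, d − sin α + sin β) = -0.153410 rad; t = (α − φ + p/2) mod 2π = 5.627734 rad, q = (α − β − t + p) mod 2π = 6.031533 rad → L = 4.6·(5.627734 + 3.234563 + 6.031533) = 4.6·14.893830 = 68.511619 m
LRL: c = (6 − d² + 2cos(α−β) − 2d(sin α − sin β))/8 = 0.899321; p = 2π − arccos c = 5.830602 rad; φ = atan2(cos β − cos α, d + sin α − sin β) = 0.748223 rad; t = (φ − α + p/2) mod 2π = 6.089666 rad, q = (β − α − t + p) mod 2π = 3.882602 rad → L = 4.6·(6.089666 + 5.830602 + 3.882602) = 4.6·15.802871 = 72.693208 m
Shortest: LSL with L = 23.179982 m ≈ 23.1800 m
Convert LSL to answer units (arcs ×180/π): t = 3.174365·180/π = 181.8777°, p = ρ·p = 4.6·0.897460 = 4.1283 m, q = 0.967301·180/π = 55.4223°, L = 23.1800 m.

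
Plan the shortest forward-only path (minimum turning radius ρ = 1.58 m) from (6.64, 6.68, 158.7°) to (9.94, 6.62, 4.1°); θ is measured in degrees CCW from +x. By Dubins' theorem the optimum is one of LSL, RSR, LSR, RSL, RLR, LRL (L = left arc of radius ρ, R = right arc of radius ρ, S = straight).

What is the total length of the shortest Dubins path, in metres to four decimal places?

10.1350 m

Let ψ = atan2(Δy, Δx) = atan2(-0.06, 3.30) = -1.0416° be the start→goal bearing.
Normalize: d = |goal − start| / ρ = 3.300545/1.58 = 2.088953, α = (θ_start − ψ) mod 360° = 159.7416° = 2.788017 rad, β = (θ_goal − ψ) mod 360° = 5.1416° = 0.089738 rad.
Common terms: sin α = 0.346254, cos α = -0.938141, sin β = 0.089618, cos β = 0.995976, cos(α−β) = -0.903335, d² = 4.363724. Work in radians in the unit-radius frame; every candidate has L = ρ·(t + p + q).
LSL: p² = 2 + d² − 2cos(α−β) + 2d(sin α − sin β) = 9.242596; p = √p² = 3.040164; φ = atan2(cos β − cos α, d + sin α − sin β) = 0.689548 rad; t = (φ − α) mod 2π = 4.184716 rad, q = (β − φ) mod 2π = 5.683376 rad → L = 1.58·(4.184716 + 3.040164 + 5.683376) = 1.58·12.908255 = 20.395044 m
RSR: p² = 2 + d² − 2cos(α−β) + 2d(sin β − sin α) = 7.098192; p = √p² = 2.664243; φ = atan2(cos α − cos β, d − sin α + sin β) = -0.812420 rad; t = (α − φ) mod 2π = 3.600437 rad, q = (φ − β) mod 2π = 5.381027 rad → L = 1.58·(3.600437 + 2.664243 + 5.381027) = 1.58·11.645708 = 18.400218 m
LSR: p² = d² − 2 + 2cos(α−β) + 2d(sin α + sin β) = 2.378086; p = √p² = 1.542104; φ = atan2(−cos α − cos β, d + sin α + sin β) − atan2(−2, p) = 0.891055 rad; t = (φ − α) mod 2π = 4.386223 rad, q = (φ − β) mod 2π = 0.801316 rad → L = 1.58·(4.386223 + 1.542104 + 0.801316) = 1.58·6.729643 = 10.632836 m
RSL: p² = d² − 2 + 2cos(α−β) − 2d(sin α + sin β) = -1.263979 < 0 → infeasible
RLR: c = (6 − d² + 2cos(α−β) + 2d(sin α − sin β))/8 = 0.112726; p = 2π − arccos c = 4.825355 rad; φ = atan2(cos α − cos β, d − sin α + sin β) = -0.812420 rad; t = (α − φ + p/2) mod 2π = 6.013115 rad, q = (α − β − t + p) mod 2π = 1.510519 rad → L = 1.58·(6.013115 + 4.825355 + 1.510519) = 1.58·12.348989 = 19.511403 m
LRL: c = (6 − d² + 2cos(α−β) − 2d(sin α − sin β))/8 = -0.155325; p = 2π − arccos c = 4.556433 rad; φ = atan2(cos β − cos α, d + sin α − sin β) = 0.689548 rad; t = (φ − α + p/2) mod 2π = 0.179747 rad, q = (β − α − t + p) mod 2π = 1.678407 rad → L = 1.58·(0.179747 + 4.556433 + 1.678407) = 1.58·6.414587 = 10.135047 m
Shortest: LRL with L = 10.135047 m ≈ 10.1350 m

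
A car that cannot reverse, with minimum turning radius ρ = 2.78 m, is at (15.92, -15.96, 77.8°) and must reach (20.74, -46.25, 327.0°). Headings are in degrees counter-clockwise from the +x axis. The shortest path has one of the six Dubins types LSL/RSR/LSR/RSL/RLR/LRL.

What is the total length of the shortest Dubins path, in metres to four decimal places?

38.3476 m

Let ψ = atan2(Δy, Δx) = atan2(-30.29, 4.82) = -80.9584° be the start→goal bearing.
Normalize: d = |goal − start| / ρ = 30.671102/2.78 = 11.032771, α = (θ_start − ψ) mod 360° = 158.7584° = 2.770857 rad, β = (θ_goal − ψ) mod 360° = 47.9584° = 0.837032 rad.
Common terms: sin α = 0.362301, cos α = -0.932061, sin β = 0.742659, cos β = 0.669670, cos(α−β) = -0.355107, d² = 121.722025. Work in radians in the unit-radius frame; every candidate has L = ρ·(t + p + q).
LSL: p² = 2 + d² − 2cos(α−β) + 2d(sin α − sin β) = 116.039434; p = √p² = 10.772160; φ = atan2(cos β − cos α, d + sin α − sin β) = 0.149245 rad; t = (φ − α) mod 2π = 3.661573 rad, q = (β − φ) mod 2π = 0.687787 rad → L = 2.78·(3.661573 + 10.772160 + 0.687787) = 2.78·15.121521 = 42.037827 m
RSR: p² = 2 + d² − 2cos(α−β) + 2d(sin β − sin α) = 132.825044; p = √p² = 11.524975; φ = atan2(cos α − cos β, d − sin α + sin β) = -0.139430 rad; t = (α − φ) mod 2π = 2.910288 rad, q = (φ − β) mod 2π = 5.306723 rad → L = 2.78·(2.910288 + 11.524975 + 5.306723) = 2.78·19.741985 = 54.882718 m
LSR: p² = d² − 2 + 2cos(α−β) + 2d(sin α + sin β) = 143.393354; p = √p² = 11.974696; φ = atan2(−cos α − cos β, d + sin α + sin β) − atan2(−2, p) = 0.187106 rad; t = (φ − α) mod 2π = 3.699434 rad, q = (φ − β) mod 2π = 5.633259 rad → L = 2.78·(3.699434 + 11.974696 + 5.633259) = 2.78·21.307389 = 59.234542 m
RSL: p² = d² − 2 + 2cos(α−β) − 2d(sin α + sin β) = 94.630269; p = √p² = 9.727809; φ = atan2(cos α + cos β, d − sin α − sin β) − atan2(2, p) = -0.229194 rad; t = (α − φ) mod 2π = 3.000052 rad, q = (β − φ) mod 2π = 1.066227 rad → L = 2.78·(3.000052 + 9.727809 + 1.066227) = 2.78·13.794087 = 38.347563 m
RLR: c = (6 − d² + 2cos(α−β) + 2d(sin α − sin β))/8 = -15.603130, |c| > 1 → infeasible
LRL: c = (6 − d² + 2cos(α−β) − 2d(sin α − sin β))/8 = -13.504929, |c| > 1 → infeasible
Shortest: RSL with L = 38.347563 m ≈ 38.3476 m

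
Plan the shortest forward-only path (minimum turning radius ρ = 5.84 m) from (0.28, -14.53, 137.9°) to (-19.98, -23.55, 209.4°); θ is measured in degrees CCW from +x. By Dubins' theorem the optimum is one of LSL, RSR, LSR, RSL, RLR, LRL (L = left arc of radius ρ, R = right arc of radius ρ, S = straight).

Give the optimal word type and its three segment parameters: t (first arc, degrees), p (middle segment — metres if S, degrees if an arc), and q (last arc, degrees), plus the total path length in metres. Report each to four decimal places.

LSR: t = 78.3372°, p = 15.2586 m, q = 6.8372°, L = 23.9401 m

Let ψ = atan2(Δy, Δx) = atan2(-9.02, -20.26) = -156.0008° be the start→goal bearing.
Normalize: d = |goal − start| / ρ = 22.177195/5.84 = 3.797465, α = (θ_start − ψ) mod 360° = 293.9008° = 5.129536 rad, β = (θ_goal − ψ) mod 360° = 5.4008° = 0.094262 rad.
Common terms: sin α = -0.914248, cos α = 0.405154, sin β = 0.094122, cos β = 0.995561, cos(α−β) = 0.317305, d² = 14.420740. Work in radians in the unit-radius frame; every candidate has L = ρ·(t + p + q).
LSL: p² = 2 + d² − 2cos(α−β) + 2d(sin α − sin β) = 8.127629; p = √p² = 2.850900; φ = atan2(cos β − cos α, d + sin α − sin β) = 0.208604 rad; t = (φ − α) mod 2π = 1.362253 rad, q = (β − φ) mod 2π = 6.168842 rad → L = 5.84·(1.362253 + 2.850900 + 6.168842) = 5.84·10.381995 = 60.630853 m
RSR: p² = 2 + d² − 2cos(α−β) + 2d(sin β − sin α) = 23.444633; p = √p² = 4.841966; φ = atan2(cos α − cos β, d − sin α + sin β) = -0.122239 rad; t = (α − φ) mod 2π = 5.251776 rad, q = (φ − β) mod 2π = 6.066684 rad → L = 5.84·(5.251776 + 4.841966 + 6.066684) = 5.84·16.160426 = 94.376888 m
LSR: p² = d² − 2 + 2cos(α−β) + 2d(sin α + sin β) = 6.826547; p = √p² = 2.612766; φ = atan2(−cos α − cos β, d + sin α + sin β) − atan2(−2, p) = 0.213594 rad; t = (φ − α) mod 2π = 1.367242 rad, q = (φ − β) mod 2π = 0.119332 rad → L = 5.84·(1.367242 + 2.612766 + 0.119332) = 5.84·4.099341 = 23.940149 m
RSL: p² = d² − 2 + 2cos(α−β) − 2d(sin α + sin β) = 19.284152; p = √p² = 4.391372; φ = atan2(cos α + cos β, d − sin α − sin β) − atan2(2, p) = -0.132846 rad; t = (α − φ) mod 2π = 5.262383 rad, q = (β − φ) mod 2π = 0.227108 rad → L = 5.84·(5.262383 + 4.391372 + 0.227108) = 5.84·9.880863 = 57.704239 m
RLR: c = (6 − d² + 2cos(α−β) + 2d(sin α − sin β))/8 = -1.930579, |c| > 1 → infeasible
LRL: c = (6 − d² + 2cos(α−β) − 2d(sin α − sin β))/8 = -0.015954; p = 2π − arccos c = 4.696435 rad; φ = atan2(cos β − cos α, d + sin α − sin β) = 0.208604 rad; t = (φ − α + p/2) mod 2π = 3.710471 rad, q = (β − α − t + p) mod 2π = 2.233874 rad → L = 5.84·(3.710471 + 4.696435 + 2.233874) = 5.84·10.640780 = 62.142154 m
Shortest: LSR with L = 23.940149 m ≈ 23.9401 m
Convert LSR to answer units (arcs ×180/π): t = 1.367242·180/π = 78.3372°, p = ρ·p = 5.84·2.612766 = 15.2586 m, q = 0.119332·180/π = 6.8372°, L = 23.9401 m.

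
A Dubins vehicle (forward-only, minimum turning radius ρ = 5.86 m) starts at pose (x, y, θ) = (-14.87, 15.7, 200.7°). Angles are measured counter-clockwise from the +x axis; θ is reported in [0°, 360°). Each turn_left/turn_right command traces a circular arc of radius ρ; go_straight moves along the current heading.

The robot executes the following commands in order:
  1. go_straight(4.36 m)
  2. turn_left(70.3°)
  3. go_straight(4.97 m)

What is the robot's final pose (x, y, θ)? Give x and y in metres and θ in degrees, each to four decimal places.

set_pose: (x, y, θ) = (-14.8700, 15.7000, 200.7000°), ρ = 5.86
go_straight(4.36): x += 4.36·cos θ, y += 4.36·sin θ → (-18.9485, 14.1588, 200.7000°)
turn_left(70.3°): centre at ρ to the left, rotate +70.3° → (-22.7363, 8.5749, 271.0000°)
go_straight(4.97): x += 4.97·cos θ, y += 4.97·sin θ → (-22.6495, 3.6056, 271.0000°)

(-22.6495, 3.6056, 271.0000°)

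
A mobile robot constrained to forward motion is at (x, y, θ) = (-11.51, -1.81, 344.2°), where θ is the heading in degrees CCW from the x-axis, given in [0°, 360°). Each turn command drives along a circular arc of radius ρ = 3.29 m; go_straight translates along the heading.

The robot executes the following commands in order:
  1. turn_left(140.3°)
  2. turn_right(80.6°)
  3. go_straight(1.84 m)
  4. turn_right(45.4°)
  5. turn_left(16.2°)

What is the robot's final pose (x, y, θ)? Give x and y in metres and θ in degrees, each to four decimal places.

(-2.8585, 9.7539, 14.7000°)

set_pose: (x, y, θ) = (-11.5100, -1.8100, 344.2000°), ρ = 3.29
turn_left(140.3°): centre at ρ to the left, rotate +140.3° → (-7.9028, 3.2192, 484.5000° ≡ 124.5000°)
turn_right(80.6°): centre at ρ to the right, rotate −80.6° → (-7.4727, 7.4533, 43.9000°)
go_straight(1.84): x += 1.84·cos θ, y += 1.84·sin θ → (-6.1469, 8.7291, 43.9000°)
turn_right(45.4°): centre at ρ to the right, rotate −45.4° → (-3.7795, 9.6474, -1.5000° ≡ 358.5000°)
turn_left(16.2°): centre at ρ to the left, rotate +16.2° → (-2.8585, 9.7539, 374.7000° ≡ 14.7000°)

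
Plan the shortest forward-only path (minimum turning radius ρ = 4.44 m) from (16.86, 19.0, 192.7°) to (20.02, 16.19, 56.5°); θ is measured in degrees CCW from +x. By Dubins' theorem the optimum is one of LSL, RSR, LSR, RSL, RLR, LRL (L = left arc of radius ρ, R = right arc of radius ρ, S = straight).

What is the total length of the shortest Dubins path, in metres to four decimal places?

Let ψ = atan2(Δy, Δx) = atan2(-2.81, 3.16) = -41.6448° be the start→goal bearing.
Normalize: d = |goal − start| / ρ = 4.228676/4.44 = 0.952404, α = (θ_start − ψ) mod 360° = 234.3448° = 4.090088 rad, β = (θ_goal − ψ) mod 360° = 98.1448° = 1.712950 rad.
Common terms: sin α = -0.812539, cos α = -0.582906, sin β = 0.989913, cos β = -0.141675, cos(α−β) = -0.721760, d² = 0.907074. Work in radians in the unit-radius frame; every candidate has L = ρ·(t + p + q).
LSL: p² = 2 + d² − 2cos(α−β) + 2d(sin α − sin β) = 0.917267; p = √p² = 0.957740; φ = atan2(cos β − cos α, d + sin α − sin β) = 2.662809 rad; t = (φ − α) mod 2π = 4.855906 rad, q = (β − φ) mod 2π = 5.333326 rad → L = 4.44·(4.855906 + 0.957740 + 5.333326) = 4.44·11.146973 = 49.492558 m
RSR: p² = 2 + d² − 2cos(α−β) + 2d(sin β − sin α) = 7.783923; p = √p² = 2.789968; φ = atan2(cos α − cos β, d − sin α + sin β) = -0.158816 rad; t = (α − φ) mod 2π = 4.248904 rad, q = (φ − β) mod 2π = 4.411420 rad → L = 4.44·(4.248904 + 2.789968 + 4.411420) = 4.44·11.450292 = 50.839296 m
LSR: p² = d² − 2 + 2cos(α−β) + 2d(sin α + sin β) = -2.198583 < 0 → infeasible
RSL: p² = d² − 2 + 2cos(α−β) − 2d(sin α + sin β) = -2.874309 < 0 → infeasible
RLR: c = (6 − d² + 2cos(α−β) + 2d(sin α − sin β))/8 = 0.027010; p = 2π − arccos c = 4.739402 rad; φ = atan2(cos α − cos β, d − sin α + sin β) = -0.158816 rad; t = (α − φ + p/2) mod 2π = 0.335420 rad, q = (α − β − t + p) mod 2π = 0.497935 rad → L = 4.44·(0.335420 + 4.739402 + 0.497935) = 4.44·5.572757 = 24.743041 m
LRL: c = (6 − d² + 2cos(α−β) − 2d(sin α − sin β))/8 = 0.885342; p = 2π − arccos c = 5.799617 rad; φ = atan2(cos β − cos α, d + sin α − sin β) = 2.662809 rad; t = (φ − α + p/2) mod 2π = 1.472529 rad, q = (β − α − t + p) mod 2π = 1.949949 rad → L = 4.44·(1.472529 + 5.799617 + 1.949949) = 4.44·9.222096 = 40.946107 m
Shortest: RLR with L = 24.743041 m ≈ 24.7430 m

24.7430 m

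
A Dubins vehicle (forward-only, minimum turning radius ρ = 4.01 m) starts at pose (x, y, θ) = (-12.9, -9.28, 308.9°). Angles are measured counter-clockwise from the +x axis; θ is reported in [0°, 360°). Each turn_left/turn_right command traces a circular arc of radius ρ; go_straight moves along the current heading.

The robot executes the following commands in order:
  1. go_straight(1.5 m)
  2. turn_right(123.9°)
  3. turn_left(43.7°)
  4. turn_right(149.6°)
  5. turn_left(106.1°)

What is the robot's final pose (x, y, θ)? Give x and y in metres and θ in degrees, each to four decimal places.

set_pose: (x, y, θ) = (-12.9000, -9.2800, 308.9000°), ρ = 4.01
go_straight(1.5): x += 1.5·cos θ, y += 1.5·sin θ → (-11.9581, -10.4474, 308.9000°)
turn_right(123.9°): centre at ρ to the right, rotate −123.9° → (-14.7293, -16.9602, 185.0000°)
turn_left(43.7°): centre at ρ to the left, rotate +43.7° → (-17.3924, -18.3084, 228.7000°)
turn_right(149.6°): centre at ρ to the right, rotate −149.6° → (-24.3426, -14.9035, 79.1000°)
turn_left(106.1°): centre at ρ to the left, rotate +106.1° → (-28.6437, -10.1517, 185.2000°)

(-28.6437, -10.1517, 185.2000°)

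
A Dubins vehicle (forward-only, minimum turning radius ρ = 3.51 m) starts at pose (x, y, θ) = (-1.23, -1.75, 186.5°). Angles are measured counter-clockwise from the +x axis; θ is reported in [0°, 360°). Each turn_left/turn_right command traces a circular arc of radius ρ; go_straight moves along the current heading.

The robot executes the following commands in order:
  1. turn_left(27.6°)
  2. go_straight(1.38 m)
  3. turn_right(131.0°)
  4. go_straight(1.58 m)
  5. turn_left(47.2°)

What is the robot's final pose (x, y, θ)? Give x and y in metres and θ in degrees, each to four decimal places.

set_pose: (x, y, θ) = (-1.2300, -1.7500, 186.5000°), ρ = 3.51
turn_left(27.6°): centre at ρ to the left, rotate +27.6° → (-2.8005, -2.3309, 214.1000°)
go_straight(1.38): x += 1.38·cos θ, y += 1.38·sin θ → (-3.9432, -3.1046, 214.1000°)
turn_right(131.0°): centre at ρ to the right, rotate −131.0° → (-9.3956, 0.2235, 83.1000°)
go_straight(1.58): x += 1.58·cos θ, y += 1.58·sin θ → (-9.2058, 1.7921, 83.1000°)
turn_left(47.2°): centre at ρ to the left, rotate +47.2° → (-10.0134, 4.4840, 130.3000°)

(-10.0134, 4.4840, 130.3000°)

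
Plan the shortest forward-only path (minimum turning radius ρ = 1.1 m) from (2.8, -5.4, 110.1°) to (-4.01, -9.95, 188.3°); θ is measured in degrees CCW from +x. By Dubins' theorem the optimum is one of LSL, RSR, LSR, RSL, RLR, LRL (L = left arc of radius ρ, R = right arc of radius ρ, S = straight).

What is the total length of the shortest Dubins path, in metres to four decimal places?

9.2907 m

Let ψ = atan2(Δy, Δx) = atan2(-4.55, -6.81) = -146.2517° be the start→goal bearing.
Normalize: d = |goal − start| / ρ = 8.190153/1.1 = 7.445593, α = (θ_start − ψ) mod 360° = 256.3517° = 4.474182 rad, β = (θ_goal − ψ) mod 360° = 334.5517° = 5.839029 rad.
Common terms: sin α = -0.971763, cos α = -0.235961, sin β = -0.429696, cos β = 0.902974, cos(α−β) = 0.204496, d² = 55.436860. Work in radians in the unit-radius frame; every candidate has L = ρ·(t + p + q).
LSL: p² = 2 + d² − 2cos(α−β) + 2d(sin α − sin β) = 48.955855; p = √p² = 6.996846; φ = atan2(cos β − cos α, d + sin α − sin β) = 0.163506 rad; t = (φ − α) mod 2π = 1.972510 rad, q = (β − φ) mod 2π = 5.675523 rad → L = 1.1·(1.972510 + 6.996846 + 5.675523) = 1.1·14.644879 = 16.109367 m
RSR: p² = 2 + d² − 2cos(α−β) + 2d(sin β − sin α) = 65.099880; p = √p² = 8.068450; φ = atan2(cos α − cos β, d − sin α + sin β) = -0.141632 rad; t = (α − φ) mod 2π = 4.615814 rad, q = (φ − β) mod 2π = 0.302524 rad → L = 1.1·(4.615814 + 8.068450 + 0.302524) = 1.1·12.986787 = 14.285466 m
LSR: p² = d² − 2 + 2cos(α−β) + 2d(sin α + sin β) = 32.976470; p = √p² = 5.742514; φ = atan2(−cos α − cos β, d + sin α + sin β) − atan2(−2, p) = 0.225229 rad; t = (φ − α) mod 2π = 2.034233 rad, q = (φ − β) mod 2π = 0.669385 rad → L = 1.1·(2.034233 + 5.742514 + 0.669385) = 1.1·8.446132 = 9.290745 m
RSL: p² = d² − 2 + 2cos(α−β) − 2d(sin α + sin β) = 74.715234; p = √p² = 8.643797; φ = atan2(cos α + cos β, d − sin α − sin β) − atan2(2, p) = -0.152127 rad; t = (α − φ) mod 2π = 4.626309 rad, q = (β − φ) mod 2π = 5.991156 rad → L = 1.1·(4.626309 + 8.643797 + 5.991156) = 1.1·19.261262 = 21.187388 m
RLR: c = (6 − d² + 2cos(α−β) + 2d(sin α − sin β))/8 = -7.137485, |c| > 1 → infeasible
LRL: c = (6 − d² + 2cos(α−β) − 2d(sin α − sin β))/8 = -5.119482, |c| > 1 → infeasible
Shortest: LSR with L = 9.290745 m ≈ 9.2907 m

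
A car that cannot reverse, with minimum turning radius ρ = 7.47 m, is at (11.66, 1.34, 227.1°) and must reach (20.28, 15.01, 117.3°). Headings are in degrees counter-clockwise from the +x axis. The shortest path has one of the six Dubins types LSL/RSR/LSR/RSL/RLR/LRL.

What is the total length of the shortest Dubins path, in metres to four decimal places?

Let ψ = atan2(Δy, Δx) = atan2(13.67, 8.62) = 57.7654° be the start→goal bearing.
Normalize: d = |goal − start| / ρ = 16.160857/7.47 = 2.163435, α = (θ_start − ψ) mod 360° = 169.3346° = 2.955447 rad, β = (θ_goal − ψ) mod 360° = 59.5346° = 1.039075 rad.
Common terms: sin α = 0.185073, cos α = -0.982725, sin β = 0.861936, cos β = 0.507018, cos(α−β) = -0.338738, d² = 4.680450. Work in radians in the unit-radius frame; every candidate has L = ρ·(t + p + q).
LSL: p² = 2 + d² − 2cos(α−β) + 2d(sin α − sin β) = 4.429228; p = √p² = 2.104573; φ = atan2(cos β − cos α, d + sin α − sin β) = 0.786463 rad; t = (φ − α) mod 2π = 4.114202 rad, q = (β − φ) mod 2π = 0.252612 rad → L = 7.47·(4.114202 + 2.104573 + 0.252612) = 7.47·6.471387 = 48.341260 m
RSR: p² = 2 + d² − 2cos(α−β) + 2d(sin β − sin α) = 10.286623; p = √p² = 3.207277; φ = atan2(cos α − cos β, d − sin α + sin β) = -0.483057 rad; t = (α − φ) mod 2π = 3.438503 rad, q = (φ − β) mod 2π = 4.761053 rad → L = 7.47·(3.438503 + 3.207277 + 4.761053) = 7.47·11.406833 = 85.209045 m
LSR: p² = d² − 2 + 2cos(α−β) + 2d(sin α + sin β) = 6.533243; p = √p² = 2.556021; φ = atan2(−cos α − cos β, d + sin α + sin β) − atan2(−2, p) = 0.811062 rad; t = (φ − α) mod 2π = 4.138801 rad, q = (φ − β) mod 2π = 6.055172 rad → L = 7.47·(4.138801 + 2.556021 + 6.055172) = 7.47·12.749994 = 95.242457 m
RSL: p² = d² − 2 + 2cos(α−β) − 2d(sin α + sin β) = -2.527295 < 0 → infeasible
RLR: c = (6 − d² + 2cos(α−β) + 2d(sin α − sin β))/8 = -0.285828; p = 2π − arccos c = 4.422519 rad; φ = atan2(cos α − cos β, d − sin α + sin β) = -0.483057 rad; t = (α − φ + p/2) mod 2π = 5.649763 rad, q = (α − β − t + p) mod 2π = 0.689127 rad → L = 7.47·(5.649763 + 4.422519 + 0.689127) = 7.47·10.761409 = 80.387725 m
LRL: c = (6 − d² + 2cos(α−β) − 2d(sin α − sin β))/8 = 0.446347; p = 2π − arccos c = 5.175067 rad; φ = atan2(cos β − cos α, d + sin α − sin β) = 0.786463 rad; t = (φ − α + p/2) mod 2π = 0.418550 rad, q = (β − α − t + p) mod 2π = 2.840145 rad → L = 7.47·(0.418550 + 5.175067 + 2.840145) = 7.47·8.433763 = 63.000212 m
Shortest: LSL with L = 48.341260 m ≈ 48.3413 m

48.3413 m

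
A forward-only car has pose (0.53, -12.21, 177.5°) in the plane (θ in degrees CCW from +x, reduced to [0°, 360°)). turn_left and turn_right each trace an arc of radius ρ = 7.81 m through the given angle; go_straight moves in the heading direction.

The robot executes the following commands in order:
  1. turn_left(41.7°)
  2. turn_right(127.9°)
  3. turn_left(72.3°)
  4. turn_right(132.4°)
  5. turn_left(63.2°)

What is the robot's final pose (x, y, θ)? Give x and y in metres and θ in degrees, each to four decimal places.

set_pose: (x, y, θ) = (0.5300, -12.2100, 177.5000°), ρ = 7.81
turn_left(41.7°): centre at ρ to the left, rotate +41.7° → (-4.7468, -13.9603, 219.2000°)
turn_right(127.9°): centre at ρ to the right, rotate −127.9° → (-17.4910, -8.0851, 91.3000°)
turn_left(72.3°): centre at ρ to the left, rotate +72.3° → (-23.0939, -0.7701, 163.6000°)
turn_right(132.4°): centre at ρ to the right, rotate −132.4° → (-24.9346, 13.4026, 31.2000°)
turn_left(63.2°): centre at ρ to the left, rotate +63.2° → (-21.1934, 20.6821, 94.4000°)

(-21.1934, 20.6821, 94.4000°)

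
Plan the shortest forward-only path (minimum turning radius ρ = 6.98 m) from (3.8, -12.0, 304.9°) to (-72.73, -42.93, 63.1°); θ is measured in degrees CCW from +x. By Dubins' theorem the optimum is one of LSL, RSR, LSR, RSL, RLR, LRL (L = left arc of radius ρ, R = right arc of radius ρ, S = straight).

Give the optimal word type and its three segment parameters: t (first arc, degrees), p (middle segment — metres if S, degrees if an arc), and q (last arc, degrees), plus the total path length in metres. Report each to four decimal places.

Let ψ = atan2(Δy, Δx) = atan2(-30.93, -76.53) = -157.9936° be the start→goal bearing.
Normalize: d = |goal − start| / ρ = 82.543963/6.98 = 11.825783, α = (θ_start − ψ) mod 360° = 102.8936° = 1.795833 rad, β = (θ_goal − ψ) mod 360° = 221.0936° = 3.858812 rad.
Common terms: sin α = 0.974786, cos α = -0.223142, sin β = -0.657292, cos β = -0.753636, cos(α−β) = -0.472551, d² = 139.849135. Work in radians in the unit-radius frame; every candidate has L = ρ·(t + p + q).
LSL: p² = 2 + d² − 2cos(α−β) + 2d(sin α − sin β) = 181.395427; p = √p² = 13.468312; φ = atan2(cos β − cos α, d + sin α − sin β) = -0.039399 rad; t = (φ − α) mod 2π = 4.447954 rad, q = (β − φ) mod 2π = 3.898211 rad → L = 6.98·(4.447954 + 13.468312 + 3.898211) = 6.98·21.814476 = 152.265046 m
RSR: p² = 2 + d² − 2cos(α−β) + 2d(sin β − sin α) = 104.193046; p = √p² = 10.207500; φ = atan2(cos α − cos β, d − sin α + sin β) = 0.051994 rad; t = (α − φ) mod 2π = 1.743838 rad, q = (φ − β) mod 2π = 2.476368 rad → L = 6.98·(1.743838 + 10.207500 + 2.476368) = 6.98·14.427706 = 100.705385 m
LSR: p² = d² − 2 + 2cos(α−β) + 2d(sin α + sin β) = 144.413270; p = √p² = 12.017207; φ = atan2(−cos α − cos β, d + sin α + sin β) − atan2(−2, p) = 0.245181 rad; t = (φ − α) mod 2π = 4.732534 rad, q = (φ − β) mod 2π = 2.669555 rad → L = 6.98·(4.732534 + 12.017207 + 2.669555) = 6.98·19.419296 = 135.546684 m
RSL: p² = d² − 2 + 2cos(α−β) − 2d(sin α + sin β) = 129.394797; p = √p² = 11.375183; φ = atan2(cos α + cos β, d − sin α − sin β) − atan2(2, p) = -0.258716 rad; t = (α − φ) mod 2π = 2.054549 rad, q = (β − φ) mod 2π = 4.117528 rad → L = 6.98·(2.054549 + 11.375183 + 4.117528) = 6.98·17.547260 = 122.479872 m
RLR: c = (6 − d² + 2cos(α−β) + 2d(sin α − sin β))/8 = -12.024131, |c| > 1 → infeasible
LRL: c = (6 − d² + 2cos(α−β) − 2d(sin α − sin β))/8 = -21.674428, |c| > 1 → infeasible
Shortest: RSR with L = 100.705385 m ≈ 100.7054 m
Convert RSR to answer units (arcs ×180/π): t = 1.743838·180/π = 99.9146°, p = ρ·p = 6.98·10.207500 = 71.2483 m, q = 2.476368·180/π = 141.8854°, L = 100.7054 m.

RSR: t = 99.9146°, p = 71.2483 m, q = 141.8854°, L = 100.7054 m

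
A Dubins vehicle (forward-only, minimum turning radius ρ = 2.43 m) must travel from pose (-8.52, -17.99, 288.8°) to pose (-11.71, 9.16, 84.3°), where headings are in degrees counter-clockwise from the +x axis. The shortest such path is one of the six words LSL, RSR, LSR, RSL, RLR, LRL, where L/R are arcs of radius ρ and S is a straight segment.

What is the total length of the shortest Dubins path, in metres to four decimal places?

Let ψ = atan2(Δy, Δx) = atan2(27.15, -3.19) = 96.7013° be the start→goal bearing.
Normalize: d = |goal − start| / ρ = 27.336763/2.43 = 11.249697, α = (θ_start − ψ) mod 360° = 192.0987° = 3.352755 rad, β = (θ_goal − ψ) mod 360° = 347.5987° = 6.066742 rad.
Common terms: sin α = -0.209597, cos α = -0.977788, sin β = -0.214757, cos β = 0.976668, cos(α−β) = -0.909961, d² = 126.555674. Work in radians in the unit-radius frame; every candidate has L = ρ·(t + p + q).
LSL: p² = 2 + d² − 2cos(α−β) + 2d(sin α − sin β) = 130.491692; p = √p² = 11.423296; φ = atan2(cos β − cos α, d + sin α − sin β) = 0.171940 rad; t = (φ − α) mod 2π = 3.102370 rad, q = (β − φ) mod 2π = 5.894803 rad → L = 2.43·(3.102370 + 11.423296 + 5.894803) = 2.43·20.420468 = 49.621738 m
RSR: p² = 2 + d² − 2cos(α−β) + 2d(sin β − sin α) = 130.259501; p = √p² = 11.413128; φ = atan2(cos α − cos β, d − sin α + sin β) = -0.172094 rad; t = (α − φ) mod 2π = 3.524850 rad, q = (φ − β) mod 2π = 0.044348 rad → L = 2.43·(3.524850 + 11.413128 + 0.044348) = 2.43·14.982327 = 36.407054 m
LSR: p² = d² − 2 + 2cos(α−β) + 2d(sin α + sin β) = 113.188047; p = √p² = 10.638987; φ = atan2(−cos α − cos β, d + sin α + sin β) − atan2(−2, p) = 0.185923 rad; t = (φ − α) mod 2π = 3.116353 rad, q = (φ − β) mod 2π = 0.402366 rad → L = 2.43·(3.116353 + 10.638987 + 0.402366) = 2.43·14.157705 = 34.403224 m
RSL: p² = d² − 2 + 2cos(α−β) − 2d(sin α + sin β) = 132.283456; p = √p² = 11.501455; φ = atan2(cos α + cos β, d − sin α − sin β) − atan2(2, p) = -0.172265 rad; t = (α − φ) mod 2π = 3.525021 rad, q = (β − φ) mod 2π = 6.239008 rad → L = 2.43·(3.525021 + 11.501455 + 6.239008) = 2.43·21.265483 = 51.675124 m
RLR: c = (6 − d² + 2cos(α−β) + 2d(sin α − sin β))/8 = -15.282438, |c| > 1 → infeasible
LRL: c = (6 − d² + 2cos(α−β) − 2d(sin α − sin β))/8 = -15.311462, |c| > 1 → infeasible
Shortest: LSR with L = 34.403224 m ≈ 34.4032 m

34.4032 m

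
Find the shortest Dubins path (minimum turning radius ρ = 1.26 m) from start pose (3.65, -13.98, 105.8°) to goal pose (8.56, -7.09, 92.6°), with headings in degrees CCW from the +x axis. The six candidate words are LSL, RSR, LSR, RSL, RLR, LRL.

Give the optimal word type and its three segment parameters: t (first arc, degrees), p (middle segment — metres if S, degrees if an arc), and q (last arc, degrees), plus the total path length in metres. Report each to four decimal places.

RSL: t = 57.7109°, p = 6.4587 m, q = 44.5109°, L = 8.7067 m

Let ψ = atan2(Δy, Δx) = atan2(6.89, 4.91) = 54.5253° be the start→goal bearing.
Normalize: d = |goal − start| / ρ = 8.460508/1.26 = 6.714689, α = (θ_start − ψ) mod 360° = 51.2747° = 0.894912 rad, β = (θ_goal − ψ) mod 360° = 38.0747° = 0.664529 rad.
Common terms: sin α = 0.780154, cos α = 0.625587, sin β = 0.616688, cos β = 0.787207, cos(α−β) = 0.973579, d² = 45.087050. Work in radians in the unit-radius frame; every candidate has L = ρ·(t + p + q).
LSL: p² = 2 + d² − 2cos(α−β) + 2d(sin α − sin β) = 47.335137; p = √p² = 6.880054; φ = atan2(cos β − cos α, d + sin α − sin β) = 0.023493 rad; t = (φ − α) mod 2π = 5.411766 rad, q = (β − φ) mod 2π = 0.641036 rad → L = 1.26·(5.411766 + 6.880054 + 0.641036) = 1.26·12.932855 = 16.295398 m
RSR: p² = 2 + d² − 2cos(α−β) + 2d(sin β − sin α) = 42.944646; p = √p² = 6.553216; φ = atan2(cos α − cos β, d − sin α + sin β) = -0.024665 rad; t = (α − φ) mod 2π = 0.919578 rad, q = (φ − β) mod 2π = 5.593991 rad → L = 1.26·(0.919578 + 6.553216 + 5.593991) = 1.26·13.066785 = 16.464149 m
LSR: p² = d² − 2 + 2cos(α−β) + 2d(sin α + sin β) = 63.792934; p = √p² = 7.987048; φ = atan2(−cos α − cos β, d + sin α + sin β) − atan2(−2, p) = 0.072919 rad; t = (φ − α) mod 2π = 5.461192 rad, q = (φ − β) mod 2π = 5.691575 rad → L = 1.26·(5.461192 + 7.987048 + 5.691575) = 1.26·19.139815 = 24.116167 m
RSL: p² = d² − 2 + 2cos(α−β) − 2d(sin α + sin β) = 26.275481; p = √p² = 5.125961; φ = atan2(cos α + cos β, d − sin α − sin β) − atan2(2, p) = -0.112332 rad; t = (α − φ) mod 2π = 1.007244 rad, q = (β − φ) mod 2π = 0.776861 rad → L = 1.26·(1.007244 + 5.125961 + 0.776861) = 1.26·6.910067 = 8.706684 m
RLR: c = (6 − d² + 2cos(α−β) + 2d(sin α − sin β))/8 = -4.368081, |c| > 1 → infeasible
LRL: c = (6 − d² + 2cos(α−β) − 2d(sin α − sin β))/8 = -4.916892, |c| > 1 → infeasible
Shortest: RSL with L = 8.706684 m ≈ 8.7067 m
Convert RSL to answer units (arcs ×180/π): t = 1.007244·180/π = 57.7109°, p = ρ·p = 1.26·5.125961 = 6.4587 m, q = 0.776861·180/π = 44.5109°, L = 8.7067 m.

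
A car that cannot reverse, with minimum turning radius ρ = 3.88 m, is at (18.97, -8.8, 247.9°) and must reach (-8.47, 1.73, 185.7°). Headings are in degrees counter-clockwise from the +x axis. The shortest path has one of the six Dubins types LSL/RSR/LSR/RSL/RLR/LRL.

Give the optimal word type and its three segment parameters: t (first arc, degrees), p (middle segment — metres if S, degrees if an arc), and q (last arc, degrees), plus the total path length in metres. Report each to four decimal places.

RSL: t = 99.2591°, p = 22.7438 m, q = 37.0591°, L = 31.9751 m

Let ψ = atan2(Δy, Δx) = atan2(10.53, -27.44) = 159.0059° be the start→goal bearing.
Normalize: d = |goal − start| / ρ = 29.391062/3.88 = 7.575016, α = (θ_start − ψ) mod 360° = 88.8941° = 1.551495 rad, β = (θ_goal − ψ) mod 360° = 26.6941° = 0.465900 rad.
Common terms: sin α = 0.999814, cos α = 0.019300, sin β = 0.449227, cos β = 0.893417, cos(α−β) = 0.466387, d² = 57.380865. Work in radians in the unit-radius frame; every candidate has L = ρ·(t + p + q).
LSL: p² = 2 + d² − 2cos(α−β) + 2d(sin α − sin β) = 66.789493; p = √p² = 8.172484; φ = atan2(cos β − cos α, d + sin α − sin β) = 0.107164 rad; t = (φ − α) mod 2π = 4.838854 rad, q = (β − φ) mod 2π = 0.358737 rad → L = 3.88·(4.838854 + 8.172484 + 0.358737) = 3.88·13.370074 = 51.875889 m
RSR: p² = 2 + d² − 2cos(α−β) + 2d(sin β − sin α) = 50.106691; p = √p² = 7.078608; φ = atan2(cos α − cos β, d − sin α + sin β) = -0.123803 rad; t = (α − φ) mod 2π = 1.675298 rad, q = (φ − β) mod 2π = 5.693482 rad → L = 3.88·(1.675298 + 7.078608 + 5.693482) = 3.88·14.447388 = 56.055866 m
LSR: p² = d² − 2 + 2cos(α−β) + 2d(sin α + sin β) = 78.266657; p = √p² = 8.846844; φ = atan2(−cos α − cos β, d + sin α + sin β) − atan2(−2, p) = 0.121532 rad; t = (φ − α) mod 2π = 4.853222 rad, q = (φ − β) mod 2π = 5.938817 rad → L = 3.88·(4.853222 + 8.846844 + 5.938817) = 3.88·19.638884 = 76.198869 m
RSL: p² = d² − 2 + 2cos(α−β) − 2d(sin α + sin β) = 34.360620; p = √p² = 5.861793; φ = atan2(cos α + cos β, d − sin α − sin β) − atan2(2, p) = -0.180904 rad; t = (α − φ) mod 2π = 1.732399 rad, q = (β − φ) mod 2π = 0.646804 rad → L = 3.88·(1.732399 + 5.861793 + 0.646804) = 3.88·8.240996 = 31.975065 m
RLR: c = (6 − d² + 2cos(α−β) + 2d(sin α − sin β))/8 = -5.263336, |c| > 1 → infeasible
LRL: c = (6 − d² + 2cos(α−β) − 2d(sin α − sin β))/8 = -7.348687, |c| > 1 → infeasible
Shortest: RSL with L = 31.975065 m ≈ 31.9751 m
Convert RSL to answer units (arcs ×180/π): t = 1.732399·180/π = 99.2591°, p = ρ·p = 3.88·5.861793 = 22.7438 m, q = 0.646804·180/π = 37.0591°, L = 31.9751 m.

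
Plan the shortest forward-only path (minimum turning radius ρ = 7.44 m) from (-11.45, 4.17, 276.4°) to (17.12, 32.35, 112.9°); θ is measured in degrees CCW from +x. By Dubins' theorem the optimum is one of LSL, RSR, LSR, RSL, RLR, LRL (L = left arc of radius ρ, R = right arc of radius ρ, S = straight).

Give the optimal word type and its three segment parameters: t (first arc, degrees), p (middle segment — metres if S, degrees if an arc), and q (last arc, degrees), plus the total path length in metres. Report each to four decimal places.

Let ψ = atan2(Δy, Δx) = atan2(28.18, 28.57) = 44.6063° be the start→goal bearing.
Normalize: d = |goal − start| / ρ = 40.129257/7.44 = 5.393717, α = (θ_start − ψ) mod 360° = 231.7937° = 4.045564 rad, β = (θ_goal − ψ) mod 360° = 68.2937° = 1.191951 rad.
Common terms: sin α = -0.785789, cos α = -0.618494, sin β = 0.929092, cos β = 0.369848, cos(α−β) = -0.958820, d² = 29.092187. Work in radians in the unit-radius frame; every candidate has L = ρ·(t + p + q).
LSL: p² = 2 + d² − 2cos(α−β) + 2d(sin α − sin β) = 14.510654; p = √p² = 3.809285; φ = atan2(cos β − cos α, d + sin α − sin β) = 0.262459 rad; t = (φ − α) mod 2π = 2.500080 rad, q = (β − φ) mod 2π = 0.929492 rad → L = 7.44·(2.500080 + 3.809285 + 0.929492) = 7.44·7.238857 = 53.857097 m
RSR: p² = 2 + d² − 2cos(α−β) + 2d(sin β − sin α) = 51.509000; p = √p² = 7.176977; φ = atan2(cos α − cos β, d − sin α + sin β) = -0.138149 rad; t = (α − φ) mod 2π = 4.183713 rad, q = (φ − β) mod 2π = 4.953085 rad → L = 7.44·(4.183713 + 7.176977 + 4.953085) = 7.44·16.313776 = 121.374491 m
LSR: p² = d² − 2 + 2cos(α−β) + 2d(sin α + sin β) = 26.720418; p = √p² = 5.169180; φ = atan2(−cos α − cos β, d + sin α + sin β) − atan2(−2, p) = 0.414046 rad; t = (φ − α) mod 2π = 2.651667 rad, q = (φ − β) mod 2π = 5.505281 rad → L = 7.44·(2.651667 + 5.169180 + 5.505281) = 7.44·13.326127 = 99.146388 m
RSL: p² = d² − 2 + 2cos(α−β) − 2d(sin α + sin β) = 23.628678; p = √p² = 4.860934; φ = atan2(cos α + cos β, d − sin α − sin β) − atan2(2, p) = -0.437654 rad; t = (α − φ) mod 2π = 4.483219 rad, q = (β − φ) mod 2π = 1.629605 rad → L = 7.44·(4.483219 + 4.860934 + 1.629605) = 7.44·10.973758 = 81.644756 m
RLR: c = (6 − d² + 2cos(α−β) + 2d(sin α − sin β))/8 = -5.438625, |c| > 1 → infeasible
LRL: c = (6 − d² + 2cos(α−β) − 2d(sin α − sin β))/8 = -0.813832; p = 2π − arccos c = 3.761673 rad; φ = atan2(cos β − cos α, d + sin α − sin β) = 0.262459 rad; t = (φ − α + p/2) mod 2π = 4.380917 rad, q = (β − α − t + p) mod 2π = 2.810328 rad → L = 7.44·(4.380917 + 3.761673 + 2.810328) = 7.44·10.952918 = 81.489711 m
Shortest: LSL with L = 53.857097 m ≈ 53.8571 m
Convert LSL to answer units (arcs ×180/π): t = 2.500080·180/π = 143.2440°, p = ρ·p = 7.44·3.809285 = 28.3411 m, q = 0.929492·180/π = 53.2560°, L = 53.8571 m.

LSL: t = 143.2440°, p = 28.3411 m, q = 53.2560°, L = 53.8571 m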